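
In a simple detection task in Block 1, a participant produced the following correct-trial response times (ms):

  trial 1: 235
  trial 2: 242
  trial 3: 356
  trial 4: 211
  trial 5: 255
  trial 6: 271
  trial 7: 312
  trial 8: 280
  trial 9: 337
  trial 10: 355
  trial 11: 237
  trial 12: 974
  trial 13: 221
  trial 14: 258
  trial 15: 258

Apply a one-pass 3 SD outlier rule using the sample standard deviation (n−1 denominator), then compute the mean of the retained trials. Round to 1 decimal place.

n = 15, ΣRT = 4802, M = 320.133
Σ(x−M)² = 488383.73; s = √(488383.73/14) = 186.774
Cutoffs: 320.133 ± 3·186.774 → [-240.2, 880.5]
Outside: 974 → excluded.
Retained (n=14): Σ = 3828, mean = 3828/14 = 273.429

273.4 ms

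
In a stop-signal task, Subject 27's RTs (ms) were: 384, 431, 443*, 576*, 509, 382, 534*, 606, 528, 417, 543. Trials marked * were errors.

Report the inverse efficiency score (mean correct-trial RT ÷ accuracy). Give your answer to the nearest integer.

653 ms

Correct trials (n=8): 384, 431, 509, 382, 606, 528, 417, 543
Mean correct RT = 3800/8 = 475.0000 ms
Proportion correct = 8/11
IES = 475.0000 / (8/11) = 653.125 ms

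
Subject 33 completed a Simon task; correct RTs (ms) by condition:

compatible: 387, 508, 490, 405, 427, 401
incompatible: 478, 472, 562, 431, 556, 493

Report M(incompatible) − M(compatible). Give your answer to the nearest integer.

62 ms

M(compatible) = 2618/6 = 436.333
M(incompatible) = 2992/6 = 498.667
Difference = 498.667 − 436.333 = 62.333 ms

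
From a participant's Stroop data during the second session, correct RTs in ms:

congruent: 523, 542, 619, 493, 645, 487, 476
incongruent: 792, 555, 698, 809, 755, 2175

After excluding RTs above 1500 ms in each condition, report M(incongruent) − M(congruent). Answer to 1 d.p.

181.1 ms

incongruent: exclude 2175
M(congruent) = 3785/7 = 540.714
M(incongruent) = 3609/5 = 721.800
Difference = 721.800 − 540.714 = 181.086 ms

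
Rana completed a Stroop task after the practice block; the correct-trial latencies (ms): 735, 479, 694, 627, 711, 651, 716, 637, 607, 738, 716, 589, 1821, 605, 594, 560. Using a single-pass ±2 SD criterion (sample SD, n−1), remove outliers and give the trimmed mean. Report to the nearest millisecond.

n = 16, ΣRT = 11480, M = 717.500
Σ(x−M)² = 1376450.00; s = √(1376450.00/15) = 302.925
Cutoffs: 717.500 ± 2·302.925 → [111.7, 1323.3]
Outside: 1821 → excluded.
Retained (n=15): Σ = 9659, mean = 9659/15 = 643.933

644 ms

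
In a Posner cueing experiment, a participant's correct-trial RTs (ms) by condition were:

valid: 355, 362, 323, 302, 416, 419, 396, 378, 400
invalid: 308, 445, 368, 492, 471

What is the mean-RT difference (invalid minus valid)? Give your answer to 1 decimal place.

M(valid) = 3351/9 = 372.333
M(invalid) = 2084/5 = 416.800
Difference = 416.800 − 372.333 = 44.467 ms

44.5 ms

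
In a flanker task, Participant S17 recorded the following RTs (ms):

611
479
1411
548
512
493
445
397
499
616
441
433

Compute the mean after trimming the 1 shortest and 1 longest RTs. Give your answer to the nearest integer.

508 ms

Sorted: 397, 433, 441, 445, 479, 493, 499, 512, 548, 611, 616, 1411
Drop lowest 1 (397) and highest 1 (1411)
Remaining (n=10): Σ = 5077, mean = 5077/10 = 507.700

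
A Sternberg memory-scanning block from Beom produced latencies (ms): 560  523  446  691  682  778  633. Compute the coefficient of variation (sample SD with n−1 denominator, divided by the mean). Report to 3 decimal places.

0.184

n = 7, Σ = 4313, M = 616.1429
Σ(x−M)² = 77198.857; s = √(77198.857/6) = 113.4305
CV = 113.4305 / 616.1429 = 0.18410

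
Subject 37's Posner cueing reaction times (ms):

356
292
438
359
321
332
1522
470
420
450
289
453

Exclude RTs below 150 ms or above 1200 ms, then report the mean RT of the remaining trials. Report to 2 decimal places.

380.00 ms

Excluded: 1522
Retained (n=11): Σ = 4180
Mean = 4180/11 = 380.0000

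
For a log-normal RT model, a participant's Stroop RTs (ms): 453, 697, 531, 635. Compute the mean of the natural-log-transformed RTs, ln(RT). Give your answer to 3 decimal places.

6.348

ln(RT): 6.1159, 6.5468, 6.2748, 6.4536
Σ ln(RT) = 25.3911
Mean = 25.3911/4 = 6.34777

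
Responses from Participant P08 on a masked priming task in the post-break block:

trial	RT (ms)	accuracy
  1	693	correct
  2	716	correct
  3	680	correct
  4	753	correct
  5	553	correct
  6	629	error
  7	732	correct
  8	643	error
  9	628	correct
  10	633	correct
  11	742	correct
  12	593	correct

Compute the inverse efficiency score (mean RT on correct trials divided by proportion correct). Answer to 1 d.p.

806.8 ms

Correct trials (n=10): 693, 716, 680, 753, 553, 732, 628, 633, 742, 593
Mean correct RT = 6723/10 = 672.3000 ms
Proportion correct = 10/12
IES = 672.3000 / (10/12) = 806.760 ms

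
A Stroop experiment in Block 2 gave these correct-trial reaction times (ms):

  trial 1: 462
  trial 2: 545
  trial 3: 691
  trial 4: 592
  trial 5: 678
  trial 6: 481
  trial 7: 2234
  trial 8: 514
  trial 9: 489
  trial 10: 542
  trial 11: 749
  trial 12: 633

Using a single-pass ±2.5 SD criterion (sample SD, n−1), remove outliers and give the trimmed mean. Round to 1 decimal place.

n = 12, ΣRT = 8610, M = 717.500
Σ(x−M)² = 2601311.00; s = √(2601311.00/11) = 486.295
Cutoffs: 717.500 ± 2.5·486.295 → [-498.2, 1933.2]
Outside: 2234 → excluded.
Retained (n=11): Σ = 6376, mean = 6376/11 = 579.636

579.6 ms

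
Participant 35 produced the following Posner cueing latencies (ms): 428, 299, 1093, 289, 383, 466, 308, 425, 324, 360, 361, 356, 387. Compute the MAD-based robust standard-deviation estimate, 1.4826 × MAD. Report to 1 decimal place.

78.6 ms

Sorted: 289, 299, 308, 324, 356, 360, 361, 383, 387, 425, 428, 466, 1093 → median = 361
|x − 361| sorted: 0, 1, 5, 22, 26, 37, 53, 62, 64, 67, 72, 105, 732 → MAD = 53
Robust SD ≈ 1.4826 × 53 = 78.578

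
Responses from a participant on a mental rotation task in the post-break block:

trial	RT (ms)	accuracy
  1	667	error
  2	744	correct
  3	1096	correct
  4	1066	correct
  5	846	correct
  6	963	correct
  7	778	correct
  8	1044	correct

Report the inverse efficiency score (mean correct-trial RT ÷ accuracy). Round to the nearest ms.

1067 ms

Correct trials (n=7): 744, 1096, 1066, 846, 963, 778, 1044
Mean correct RT = 6537/7 = 933.8571 ms
Proportion correct = 7/8
IES = 933.8571 / (7/8) = 1067.265 ms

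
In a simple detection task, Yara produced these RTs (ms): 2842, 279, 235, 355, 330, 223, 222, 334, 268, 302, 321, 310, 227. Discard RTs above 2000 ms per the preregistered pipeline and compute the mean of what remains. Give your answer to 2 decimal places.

283.83 ms

Excluded: 2842
Retained (n=12): Σ = 3406
Mean = 3406/12 = 283.8333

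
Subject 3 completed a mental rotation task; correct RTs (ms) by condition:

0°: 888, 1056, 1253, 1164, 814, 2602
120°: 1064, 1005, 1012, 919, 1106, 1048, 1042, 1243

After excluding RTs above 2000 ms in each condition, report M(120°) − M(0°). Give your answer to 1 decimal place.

19.9 ms

0°: exclude 2602
M(0°) = 5175/5 = 1035.000
M(120°) = 8439/8 = 1054.875
Difference = 1054.875 − 1035.000 = 19.875 ms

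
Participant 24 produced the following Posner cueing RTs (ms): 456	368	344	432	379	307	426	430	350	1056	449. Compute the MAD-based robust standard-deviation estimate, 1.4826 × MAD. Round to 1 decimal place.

69.7 ms

Sorted: 307, 344, 350, 368, 379, 426, 430, 432, 449, 456, 1056 → median = 426
|x − 426| sorted: 0, 4, 6, 23, 30, 47, 58, 76, 82, 119, 630 → MAD = 47
Robust SD ≈ 1.4826 × 47 = 69.682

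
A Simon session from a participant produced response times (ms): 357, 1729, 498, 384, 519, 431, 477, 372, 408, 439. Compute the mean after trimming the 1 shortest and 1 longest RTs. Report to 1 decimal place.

441.0 ms

Sorted: 357, 372, 384, 408, 431, 439, 477, 498, 519, 1729
Drop lowest 1 (357) and highest 1 (1729)
Remaining (n=8): Σ = 3528, mean = 3528/8 = 441.000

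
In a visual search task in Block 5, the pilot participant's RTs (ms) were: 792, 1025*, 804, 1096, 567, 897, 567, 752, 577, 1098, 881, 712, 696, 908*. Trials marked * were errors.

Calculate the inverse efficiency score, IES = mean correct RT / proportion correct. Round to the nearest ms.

Correct trials (n=12): 792, 804, 1096, 567, 897, 567, 752, 577, 1098, 881, 712, 696
Mean correct RT = 9439/12 = 786.5833 ms
Proportion correct = 12/14
IES = 786.5833 / (12/14) = 917.681 ms

918 ms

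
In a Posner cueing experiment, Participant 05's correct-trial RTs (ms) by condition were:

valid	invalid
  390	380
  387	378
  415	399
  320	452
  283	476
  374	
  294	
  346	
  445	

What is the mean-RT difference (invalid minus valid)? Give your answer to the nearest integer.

55 ms

M(valid) = 3254/9 = 361.556
M(invalid) = 2085/5 = 417.000
Difference = 417.000 − 361.556 = 55.444 ms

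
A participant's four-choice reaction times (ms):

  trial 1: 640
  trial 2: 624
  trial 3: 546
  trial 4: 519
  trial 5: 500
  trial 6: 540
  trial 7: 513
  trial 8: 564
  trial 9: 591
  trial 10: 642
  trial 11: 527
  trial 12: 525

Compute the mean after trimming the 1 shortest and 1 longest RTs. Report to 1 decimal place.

558.9 ms

Sorted: 500, 513, 519, 525, 527, 540, 546, 564, 591, 624, 640, 642
Drop lowest 1 (500) and highest 1 (642)
Remaining (n=10): Σ = 5589, mean = 5589/10 = 558.900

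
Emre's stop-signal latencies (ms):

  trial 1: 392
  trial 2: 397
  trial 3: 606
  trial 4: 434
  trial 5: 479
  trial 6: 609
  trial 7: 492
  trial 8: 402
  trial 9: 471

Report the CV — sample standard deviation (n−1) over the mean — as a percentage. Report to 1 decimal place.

17.5%

n = 9, Σ = 4282, M = 475.7778
Σ(x−M)² = 55415.556; s = √(55415.556/8) = 83.2283
CV = 83.2283 / 475.7778 = 0.17493 = 17.493%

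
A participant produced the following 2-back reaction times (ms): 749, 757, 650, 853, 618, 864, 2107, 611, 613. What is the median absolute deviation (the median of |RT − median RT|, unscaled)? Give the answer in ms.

115 ms

Sorted: 611, 613, 618, 650, 749, 757, 853, 864, 2107 → median = 749
|x − 749|: 0, 8, 99, 104, 131, 115, 1358, 138, 136
Sorted deviations: 0, 8, 99, 104, 115, 131, 136, 138, 1358 → MAD = 115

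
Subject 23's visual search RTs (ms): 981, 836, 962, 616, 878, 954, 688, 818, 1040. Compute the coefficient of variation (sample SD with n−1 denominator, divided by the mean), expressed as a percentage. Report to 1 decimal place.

n = 9, Σ = 7773, M = 863.6667
Σ(x−M)² = 157944.000; s = √(157944.000/8) = 140.5098
CV = 140.5098 / 863.6667 = 0.16269 = 16.269%

16.3%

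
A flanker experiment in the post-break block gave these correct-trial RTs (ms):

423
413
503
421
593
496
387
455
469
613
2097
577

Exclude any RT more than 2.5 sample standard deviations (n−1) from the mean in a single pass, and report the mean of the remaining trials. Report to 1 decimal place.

n = 12, ΣRT = 7447, M = 620.583
Σ(x−M)² = 2438790.92; s = √(2438790.92/11) = 470.859
Cutoffs: 620.583 ± 2.5·470.859 → [-556.6, 1797.7]
Outside: 2097 → excluded.
Retained (n=11): Σ = 5350, mean = 5350/11 = 486.364

486.4 ms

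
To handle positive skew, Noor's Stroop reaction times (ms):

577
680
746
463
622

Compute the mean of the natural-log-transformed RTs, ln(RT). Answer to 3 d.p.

ln(RT): 6.3578, 6.5221, 6.6147, 6.1377, 6.4329
Σ ln(RT) = 32.0653
Mean = 32.0653/5 = 6.41307

6.413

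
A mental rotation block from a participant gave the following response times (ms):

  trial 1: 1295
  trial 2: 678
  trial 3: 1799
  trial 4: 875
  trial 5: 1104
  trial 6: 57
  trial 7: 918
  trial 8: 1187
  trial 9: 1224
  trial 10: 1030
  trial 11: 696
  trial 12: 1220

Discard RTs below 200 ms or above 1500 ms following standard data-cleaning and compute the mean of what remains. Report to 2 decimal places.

Excluded: 57, 1799
Retained (n=10): Σ = 10227
Mean = 10227/10 = 1022.7000

1022.70 ms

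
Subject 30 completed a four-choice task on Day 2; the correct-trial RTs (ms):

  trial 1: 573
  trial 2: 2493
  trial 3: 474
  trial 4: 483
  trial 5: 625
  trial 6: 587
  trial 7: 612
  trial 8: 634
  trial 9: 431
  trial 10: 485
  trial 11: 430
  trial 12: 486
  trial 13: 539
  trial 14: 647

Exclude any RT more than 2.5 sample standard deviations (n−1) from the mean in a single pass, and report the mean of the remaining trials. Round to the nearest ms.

n = 14, ΣRT = 9499, M = 678.500
Σ(x−M)² = 3619177.50; s = √(3619177.50/13) = 527.635
Cutoffs: 678.500 ± 2.5·527.635 → [-640.6, 1997.6]
Outside: 2493 → excluded.
Retained (n=13): Σ = 7006, mean = 7006/13 = 538.923

539 ms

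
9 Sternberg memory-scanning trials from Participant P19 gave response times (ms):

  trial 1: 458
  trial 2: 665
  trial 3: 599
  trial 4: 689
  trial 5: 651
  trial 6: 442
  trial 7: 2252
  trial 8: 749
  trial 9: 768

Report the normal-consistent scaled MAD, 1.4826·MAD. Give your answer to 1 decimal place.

124.5 ms

Sorted: 442, 458, 599, 651, 665, 689, 749, 768, 2252 → median = 665
|x − 665| sorted: 0, 14, 24, 66, 84, 103, 207, 223, 1587 → MAD = 84
Robust SD ≈ 1.4826 × 84 = 124.538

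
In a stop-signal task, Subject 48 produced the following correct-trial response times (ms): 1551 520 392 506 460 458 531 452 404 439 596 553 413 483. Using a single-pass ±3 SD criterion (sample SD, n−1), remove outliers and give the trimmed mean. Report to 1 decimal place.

n = 14, ΣRT = 7758, M = 554.143
Σ(x−M)² = 1115109.71; s = √(1115109.71/13) = 292.878
Cutoffs: 554.143 ± 3·292.878 → [-324.5, 1432.8]
Outside: 1551 → excluded.
Retained (n=13): Σ = 6207, mean = 6207/13 = 477.462

477.5 ms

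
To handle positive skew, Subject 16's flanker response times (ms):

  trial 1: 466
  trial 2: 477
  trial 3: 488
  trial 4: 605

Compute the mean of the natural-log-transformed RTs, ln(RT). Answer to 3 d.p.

6.227

ln(RT): 6.1442, 6.1675, 6.1903, 6.4052
Σ ln(RT) = 24.9072
Mean = 24.9072/4 = 6.22681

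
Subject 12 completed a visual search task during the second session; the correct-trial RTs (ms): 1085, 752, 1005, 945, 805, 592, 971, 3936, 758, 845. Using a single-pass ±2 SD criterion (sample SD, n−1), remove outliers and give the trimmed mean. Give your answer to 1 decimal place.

n = 10, ΣRT = 11694, M = 1169.400
Σ(x−M)² = 8692830.40; s = √(8692830.40/9) = 982.787
Cutoffs: 1169.400 ± 2·982.787 → [-796.2, 3135.0]
Outside: 3936 → excluded.
Retained (n=9): Σ = 7758, mean = 7758/9 = 862.000

862.0 ms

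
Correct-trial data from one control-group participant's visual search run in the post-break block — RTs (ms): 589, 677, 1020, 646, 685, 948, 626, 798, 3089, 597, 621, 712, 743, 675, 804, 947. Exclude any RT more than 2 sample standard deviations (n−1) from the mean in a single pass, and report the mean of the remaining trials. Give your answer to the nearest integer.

n = 16, ΣRT = 14177, M = 886.062
Σ(x−M)² = 5439680.94; s = √(5439680.94/15) = 602.200
Cutoffs: 886.062 ± 2·602.200 → [-318.3, 2090.5]
Outside: 3089 → excluded.
Retained (n=15): Σ = 11088, mean = 11088/15 = 739.200

739 ms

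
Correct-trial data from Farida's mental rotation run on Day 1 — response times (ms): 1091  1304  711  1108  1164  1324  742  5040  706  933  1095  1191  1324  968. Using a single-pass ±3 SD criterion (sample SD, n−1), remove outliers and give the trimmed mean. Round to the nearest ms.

n = 14, ΣRT = 18701, M = 1335.786
Σ(x−M)² = 15379820.36; s = √(15379820.36/13) = 1087.687
Cutoffs: 1335.786 ± 3·1087.687 → [-1927.3, 4598.8]
Outside: 5040 → excluded.
Retained (n=13): Σ = 13661, mean = 13661/13 = 1050.846

1051 ms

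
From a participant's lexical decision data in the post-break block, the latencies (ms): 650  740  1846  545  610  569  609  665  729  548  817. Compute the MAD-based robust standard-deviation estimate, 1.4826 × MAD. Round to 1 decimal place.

120.1 ms

Sorted: 545, 548, 569, 609, 610, 650, 665, 729, 740, 817, 1846 → median = 650
|x − 650| sorted: 0, 15, 40, 41, 79, 81, 90, 102, 105, 167, 1196 → MAD = 81
Robust SD ≈ 1.4826 × 81 = 120.091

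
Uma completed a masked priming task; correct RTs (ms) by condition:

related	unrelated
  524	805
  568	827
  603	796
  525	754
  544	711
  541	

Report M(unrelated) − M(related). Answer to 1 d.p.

227.8 ms

M(related) = 3305/6 = 550.833
M(unrelated) = 3893/5 = 778.600
Difference = 778.600 − 550.833 = 227.767 ms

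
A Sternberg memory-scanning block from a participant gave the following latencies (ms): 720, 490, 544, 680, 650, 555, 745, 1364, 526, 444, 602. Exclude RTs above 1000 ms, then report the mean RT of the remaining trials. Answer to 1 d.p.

595.6 ms

Excluded: 1364
Retained (n=10): Σ = 5956
Mean = 5956/10 = 595.6000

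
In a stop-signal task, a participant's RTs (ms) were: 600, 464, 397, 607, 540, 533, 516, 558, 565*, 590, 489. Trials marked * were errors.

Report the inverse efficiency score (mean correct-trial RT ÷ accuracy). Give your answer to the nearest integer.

582 ms

Correct trials (n=10): 600, 464, 397, 607, 540, 533, 516, 558, 590, 489
Mean correct RT = 5294/10 = 529.4000 ms
Proportion correct = 10/11
IES = 529.4000 / (10/11) = 582.340 ms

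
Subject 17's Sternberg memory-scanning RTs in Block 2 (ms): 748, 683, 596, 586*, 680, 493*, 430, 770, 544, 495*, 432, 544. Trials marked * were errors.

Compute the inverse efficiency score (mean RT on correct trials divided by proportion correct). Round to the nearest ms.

Correct trials (n=9): 748, 683, 596, 680, 430, 770, 544, 432, 544
Mean correct RT = 5427/9 = 603.0000 ms
Proportion correct = 9/12
IES = 603.0000 / (9/12) = 804.000 ms

804 ms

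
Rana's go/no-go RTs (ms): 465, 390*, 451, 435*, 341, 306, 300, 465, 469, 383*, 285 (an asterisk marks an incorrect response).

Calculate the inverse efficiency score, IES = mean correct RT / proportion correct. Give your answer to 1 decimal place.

Correct trials (n=8): 465, 451, 341, 306, 300, 465, 469, 285
Mean correct RT = 3082/8 = 385.2500 ms
Proportion correct = 8/11
IES = 385.2500 / (8/11) = 529.719 ms

529.7 ms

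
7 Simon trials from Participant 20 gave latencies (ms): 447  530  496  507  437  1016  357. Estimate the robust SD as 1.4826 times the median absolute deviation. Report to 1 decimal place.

Sorted: 357, 437, 447, 496, 507, 530, 1016 → median = 496
|x − 496| sorted: 0, 11, 34, 49, 59, 139, 520 → MAD = 49
Robust SD ≈ 1.4826 × 49 = 72.647

72.6 ms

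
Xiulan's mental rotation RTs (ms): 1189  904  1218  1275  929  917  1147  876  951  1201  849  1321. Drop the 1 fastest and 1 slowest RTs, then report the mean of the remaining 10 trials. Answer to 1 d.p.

1060.7 ms

Sorted: 849, 876, 904, 917, 929, 951, 1147, 1189, 1201, 1218, 1275, 1321
Drop lowest 1 (849) and highest 1 (1321)
Remaining (n=10): Σ = 10607, mean = 10607/10 = 1060.700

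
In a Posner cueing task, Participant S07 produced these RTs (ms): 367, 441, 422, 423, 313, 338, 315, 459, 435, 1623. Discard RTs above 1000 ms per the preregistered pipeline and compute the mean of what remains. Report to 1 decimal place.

Excluded: 1623
Retained (n=9): Σ = 3513
Mean = 3513/9 = 390.3333

390.3 ms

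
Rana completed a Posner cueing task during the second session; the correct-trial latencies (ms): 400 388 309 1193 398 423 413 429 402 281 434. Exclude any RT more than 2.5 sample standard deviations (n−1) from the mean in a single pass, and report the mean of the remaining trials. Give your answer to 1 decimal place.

387.7 ms

n = 11, ΣRT = 5070, M = 460.909
Σ(x−M)² = 613328.91; s = √(613328.91/10) = 247.655
Cutoffs: 460.909 ± 2.5·247.655 → [-158.2, 1080.0]
Outside: 1193 → excluded.
Retained (n=10): Σ = 3877, mean = 3877/10 = 387.700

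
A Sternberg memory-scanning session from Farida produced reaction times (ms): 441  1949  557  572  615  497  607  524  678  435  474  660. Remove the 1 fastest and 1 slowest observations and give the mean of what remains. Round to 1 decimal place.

562.5 ms

Sorted: 435, 441, 474, 497, 524, 557, 572, 607, 615, 660, 678, 1949
Drop lowest 1 (435) and highest 1 (1949)
Remaining (n=10): Σ = 5625, mean = 5625/10 = 562.500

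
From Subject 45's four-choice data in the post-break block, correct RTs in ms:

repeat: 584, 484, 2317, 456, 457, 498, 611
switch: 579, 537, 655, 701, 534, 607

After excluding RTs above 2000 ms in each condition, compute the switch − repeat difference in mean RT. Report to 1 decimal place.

repeat: exclude 2317
M(repeat) = 3090/6 = 515.000
M(switch) = 3613/6 = 602.167
Difference = 602.167 − 515.000 = 87.167 ms

87.2 ms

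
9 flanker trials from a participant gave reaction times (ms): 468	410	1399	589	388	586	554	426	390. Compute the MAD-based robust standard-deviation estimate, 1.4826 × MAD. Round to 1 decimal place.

118.6 ms

Sorted: 388, 390, 410, 426, 468, 554, 586, 589, 1399 → median = 468
|x − 468| sorted: 0, 42, 58, 78, 80, 86, 118, 121, 931 → MAD = 80
Robust SD ≈ 1.4826 × 80 = 118.608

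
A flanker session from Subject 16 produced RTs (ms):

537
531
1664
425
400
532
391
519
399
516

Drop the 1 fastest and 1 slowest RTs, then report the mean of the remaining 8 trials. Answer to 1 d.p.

Sorted: 391, 399, 400, 425, 516, 519, 531, 532, 537, 1664
Drop lowest 1 (391) and highest 1 (1664)
Remaining (n=8): Σ = 3859, mean = 3859/8 = 482.375

482.4 ms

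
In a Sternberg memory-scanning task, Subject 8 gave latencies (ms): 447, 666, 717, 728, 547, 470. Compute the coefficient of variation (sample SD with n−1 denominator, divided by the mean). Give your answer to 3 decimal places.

n = 6, Σ = 3575, M = 595.8333
Σ(x−M)² = 77442.833; s = √(77442.833/5) = 124.4531
CV = 124.4531 / 595.8333 = 0.20887

0.209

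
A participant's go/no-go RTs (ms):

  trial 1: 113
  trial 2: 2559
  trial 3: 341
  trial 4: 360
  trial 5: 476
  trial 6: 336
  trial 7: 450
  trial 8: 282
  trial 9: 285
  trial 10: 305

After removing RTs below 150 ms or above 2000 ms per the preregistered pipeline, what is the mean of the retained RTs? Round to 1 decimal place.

354.4 ms

Excluded: 113, 2559
Retained (n=8): Σ = 2835
Mean = 2835/8 = 354.3750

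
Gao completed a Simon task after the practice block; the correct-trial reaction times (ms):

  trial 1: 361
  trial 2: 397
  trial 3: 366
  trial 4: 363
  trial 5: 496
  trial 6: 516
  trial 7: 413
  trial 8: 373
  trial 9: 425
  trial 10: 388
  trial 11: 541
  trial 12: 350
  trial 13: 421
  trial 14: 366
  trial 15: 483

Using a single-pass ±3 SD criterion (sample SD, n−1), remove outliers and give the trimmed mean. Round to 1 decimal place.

n = 15, ΣRT = 6259, M = 417.267
Σ(x−M)² = 54788.93; s = √(54788.93/14) = 62.558
Cutoffs: 417.267 ± 3·62.558 → [229.6, 604.9]
No RTs fall outside the cutoffs; all 15 retained. Mean = 6259/15 = 417.267

417.3 ms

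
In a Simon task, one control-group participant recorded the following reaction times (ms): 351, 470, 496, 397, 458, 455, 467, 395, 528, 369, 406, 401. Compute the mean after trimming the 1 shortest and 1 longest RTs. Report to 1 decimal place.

431.4 ms

Sorted: 351, 369, 395, 397, 401, 406, 455, 458, 467, 470, 496, 528
Drop lowest 1 (351) and highest 1 (528)
Remaining (n=10): Σ = 4314, mean = 4314/10 = 431.400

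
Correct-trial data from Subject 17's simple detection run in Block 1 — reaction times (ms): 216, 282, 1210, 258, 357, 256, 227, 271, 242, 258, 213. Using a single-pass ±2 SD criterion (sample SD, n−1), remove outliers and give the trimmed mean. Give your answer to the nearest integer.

n = 11, ΣRT = 3790, M = 344.545
Σ(x−M)² = 839468.73; s = √(839468.73/10) = 289.736
Cutoffs: 344.545 ± 2·289.736 → [-234.9, 924.0]
Outside: 1210 → excluded.
Retained (n=10): Σ = 2580, mean = 2580/10 = 258.000

258 ms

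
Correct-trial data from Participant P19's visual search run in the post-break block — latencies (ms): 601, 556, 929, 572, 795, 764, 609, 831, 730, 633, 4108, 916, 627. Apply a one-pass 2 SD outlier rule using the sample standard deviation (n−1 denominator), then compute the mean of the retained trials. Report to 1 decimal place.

n = 13, ΣRT = 12671, M = 974.692
Σ(x−M)² = 10828836.77; s = √(10828836.77/12) = 949.949
Cutoffs: 974.692 ± 2·949.949 → [-925.2, 2874.6]
Outside: 4108 → excluded.
Retained (n=12): Σ = 8563, mean = 8563/12 = 713.583

713.6 ms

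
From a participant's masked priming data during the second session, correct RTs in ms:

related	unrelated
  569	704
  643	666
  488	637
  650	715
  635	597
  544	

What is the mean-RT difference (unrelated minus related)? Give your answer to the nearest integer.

M(related) = 3529/6 = 588.167
M(unrelated) = 3319/5 = 663.800
Difference = 663.800 − 588.167 = 75.633 ms

76 ms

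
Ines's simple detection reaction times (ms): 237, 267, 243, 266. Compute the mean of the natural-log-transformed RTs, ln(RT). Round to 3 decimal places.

ln(RT): 5.4681, 5.5872, 5.4931, 5.5835
Σ ln(RT) = 22.1319
Mean = 22.1319/4 = 5.53297

5.533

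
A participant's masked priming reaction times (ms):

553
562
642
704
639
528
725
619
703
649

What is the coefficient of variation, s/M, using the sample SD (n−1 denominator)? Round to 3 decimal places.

0.107

n = 10, Σ = 6324, M = 632.4000
Σ(x−M)² = 41436.400; s = √(41436.400/9) = 67.8531
CV = 67.8531 / 632.4000 = 0.10729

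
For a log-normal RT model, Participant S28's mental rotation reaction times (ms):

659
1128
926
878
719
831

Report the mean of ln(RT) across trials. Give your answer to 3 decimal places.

ln(RT): 6.4907, 7.0282, 6.8309, 6.7776, 6.5779, 6.7226
Σ ln(RT) = 40.4279
Mean = 40.4279/6 = 6.73799

6.738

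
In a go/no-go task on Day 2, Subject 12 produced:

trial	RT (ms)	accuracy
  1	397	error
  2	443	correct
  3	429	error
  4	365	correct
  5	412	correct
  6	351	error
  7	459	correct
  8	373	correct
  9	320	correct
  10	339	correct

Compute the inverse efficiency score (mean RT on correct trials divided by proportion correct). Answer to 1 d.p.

Correct trials (n=7): 443, 365, 412, 459, 373, 320, 339
Mean correct RT = 2711/7 = 387.2857 ms
Proportion correct = 7/10
IES = 387.2857 / (7/10) = 553.265 ms

553.3 ms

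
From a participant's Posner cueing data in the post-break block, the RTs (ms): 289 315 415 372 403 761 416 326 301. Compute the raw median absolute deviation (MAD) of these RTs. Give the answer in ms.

Sorted: 289, 301, 315, 326, 372, 403, 415, 416, 761 → median = 372
|x − 372|: 83, 57, 43, 0, 31, 389, 44, 46, 71
Sorted deviations: 0, 31, 43, 44, 46, 57, 71, 83, 389 → MAD = 46

46 ms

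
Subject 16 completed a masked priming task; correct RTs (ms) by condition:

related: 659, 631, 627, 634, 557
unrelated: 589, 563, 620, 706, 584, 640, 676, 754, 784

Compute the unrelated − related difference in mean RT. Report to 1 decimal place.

35.7 ms

M(related) = 3108/5 = 621.600
M(unrelated) = 5916/9 = 657.333
Difference = 657.333 − 621.600 = 35.733 ms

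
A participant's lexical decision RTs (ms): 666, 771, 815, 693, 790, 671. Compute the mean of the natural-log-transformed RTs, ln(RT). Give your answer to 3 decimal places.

ln(RT): 6.5013, 6.6477, 6.7032, 6.5410, 6.6720, 6.5088
Σ ln(RT) = 39.5740
Mean = 39.5740/6 = 6.59567

6.596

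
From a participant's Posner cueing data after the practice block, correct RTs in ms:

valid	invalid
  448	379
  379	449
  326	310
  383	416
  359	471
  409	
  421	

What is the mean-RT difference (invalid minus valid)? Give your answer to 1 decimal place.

15.7 ms

M(valid) = 2725/7 = 389.286
M(invalid) = 2025/5 = 405.000
Difference = 405.000 − 389.286 = 15.714 ms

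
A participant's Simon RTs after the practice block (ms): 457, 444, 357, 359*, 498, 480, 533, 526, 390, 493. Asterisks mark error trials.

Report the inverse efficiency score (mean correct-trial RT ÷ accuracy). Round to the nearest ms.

516 ms

Correct trials (n=9): 457, 444, 357, 498, 480, 533, 526, 390, 493
Mean correct RT = 4178/9 = 464.2222 ms
Proportion correct = 9/10
IES = 464.2222 / (9/10) = 515.802 ms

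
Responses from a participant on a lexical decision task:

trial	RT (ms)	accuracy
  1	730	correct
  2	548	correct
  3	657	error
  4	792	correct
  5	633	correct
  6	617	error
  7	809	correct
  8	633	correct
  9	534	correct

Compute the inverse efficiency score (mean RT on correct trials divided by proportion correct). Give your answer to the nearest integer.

Correct trials (n=7): 730, 548, 792, 633, 809, 633, 534
Mean correct RT = 4679/7 = 668.4286 ms
Proportion correct = 7/9
IES = 668.4286 / (7/9) = 859.408 ms

859 ms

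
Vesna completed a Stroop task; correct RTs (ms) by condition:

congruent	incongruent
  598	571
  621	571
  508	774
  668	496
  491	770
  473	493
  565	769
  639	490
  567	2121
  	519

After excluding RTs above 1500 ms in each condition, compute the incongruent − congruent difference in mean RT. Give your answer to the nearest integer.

36 ms

incongruent: exclude 2121
M(congruent) = 5130/9 = 570.000
M(incongruent) = 5453/9 = 605.889
Difference = 605.889 − 570.000 = 35.889 ms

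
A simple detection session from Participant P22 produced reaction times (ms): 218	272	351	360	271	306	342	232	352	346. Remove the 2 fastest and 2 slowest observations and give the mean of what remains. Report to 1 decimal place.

314.7 ms

Sorted: 218, 232, 271, 272, 306, 342, 346, 351, 352, 360
Drop lowest 2 (218, 232) and highest 2 (352, 360)
Remaining (n=6): Σ = 1888, mean = 1888/6 = 314.667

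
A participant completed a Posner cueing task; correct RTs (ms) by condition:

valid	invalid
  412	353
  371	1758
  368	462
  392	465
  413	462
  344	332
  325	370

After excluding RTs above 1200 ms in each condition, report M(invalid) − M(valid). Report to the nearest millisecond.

32 ms

invalid: exclude 1758
M(valid) = 2625/7 = 375.000
M(invalid) = 2444/6 = 407.333
Difference = 407.333 − 375.000 = 32.333 ms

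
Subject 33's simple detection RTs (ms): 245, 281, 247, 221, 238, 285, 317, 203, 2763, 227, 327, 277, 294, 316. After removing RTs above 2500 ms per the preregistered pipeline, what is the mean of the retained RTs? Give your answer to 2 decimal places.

267.54 ms

Excluded: 2763
Retained (n=13): Σ = 3478
Mean = 3478/13 = 267.5385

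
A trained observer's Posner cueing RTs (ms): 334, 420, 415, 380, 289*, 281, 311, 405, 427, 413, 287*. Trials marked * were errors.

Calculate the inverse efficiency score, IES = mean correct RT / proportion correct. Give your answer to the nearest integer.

Correct trials (n=9): 334, 420, 415, 380, 281, 311, 405, 427, 413
Mean correct RT = 3386/9 = 376.2222 ms
Proportion correct = 9/11
IES = 376.2222 / (9/11) = 459.827 ms

460 ms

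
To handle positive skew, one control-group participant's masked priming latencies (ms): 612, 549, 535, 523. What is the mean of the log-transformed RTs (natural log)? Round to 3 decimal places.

ln(RT): 6.4167, 6.3081, 6.2823, 6.2596
Σ ln(RT) = 25.2667
Mean = 25.2667/4 = 6.31667

6.317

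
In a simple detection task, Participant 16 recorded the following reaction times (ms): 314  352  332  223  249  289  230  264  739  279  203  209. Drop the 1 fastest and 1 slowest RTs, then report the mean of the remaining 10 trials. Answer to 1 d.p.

Sorted: 203, 209, 223, 230, 249, 264, 279, 289, 314, 332, 352, 739
Drop lowest 1 (203) and highest 1 (739)
Remaining (n=10): Σ = 2741, mean = 2741/10 = 274.100

274.1 ms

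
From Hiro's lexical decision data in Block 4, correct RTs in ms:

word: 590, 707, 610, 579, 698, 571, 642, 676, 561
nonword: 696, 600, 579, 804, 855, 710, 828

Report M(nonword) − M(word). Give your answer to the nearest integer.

M(word) = 5634/9 = 626.000
M(nonword) = 5072/7 = 724.571
Difference = 724.571 − 626.000 = 98.571 ms

99 ms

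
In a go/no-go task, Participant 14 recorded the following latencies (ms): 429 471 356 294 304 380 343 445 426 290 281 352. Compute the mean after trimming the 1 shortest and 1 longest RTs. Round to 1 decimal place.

361.9 ms

Sorted: 281, 290, 294, 304, 343, 352, 356, 380, 426, 429, 445, 471
Drop lowest 1 (281) and highest 1 (471)
Remaining (n=10): Σ = 3619, mean = 3619/10 = 361.900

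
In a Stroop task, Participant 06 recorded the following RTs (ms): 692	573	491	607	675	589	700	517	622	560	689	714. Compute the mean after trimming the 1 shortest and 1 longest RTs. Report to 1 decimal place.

Sorted: 491, 517, 560, 573, 589, 607, 622, 675, 689, 692, 700, 714
Drop lowest 1 (491) and highest 1 (714)
Remaining (n=10): Σ = 6224, mean = 6224/10 = 622.400

622.4 ms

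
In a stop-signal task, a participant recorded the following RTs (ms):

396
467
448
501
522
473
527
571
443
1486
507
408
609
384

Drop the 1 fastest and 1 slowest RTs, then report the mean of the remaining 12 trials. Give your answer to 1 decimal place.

Sorted: 384, 396, 408, 443, 448, 467, 473, 501, 507, 522, 527, 571, 609, 1486
Drop lowest 1 (384) and highest 1 (1486)
Remaining (n=12): Σ = 5872, mean = 5872/12 = 489.333

489.3 ms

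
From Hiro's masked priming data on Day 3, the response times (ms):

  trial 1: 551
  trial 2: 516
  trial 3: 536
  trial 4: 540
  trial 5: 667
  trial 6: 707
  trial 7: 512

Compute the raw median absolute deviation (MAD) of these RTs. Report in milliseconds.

Sorted: 512, 516, 536, 540, 551, 667, 707 → median = 540
|x − 540|: 11, 24, 4, 0, 127, 167, 28
Sorted deviations: 0, 4, 11, 24, 28, 127, 167 → MAD = 24

24 ms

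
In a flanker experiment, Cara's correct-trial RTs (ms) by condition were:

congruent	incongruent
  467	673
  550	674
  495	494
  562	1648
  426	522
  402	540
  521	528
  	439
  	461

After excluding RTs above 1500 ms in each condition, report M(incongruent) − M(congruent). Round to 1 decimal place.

52.4 ms

incongruent: exclude 1648
M(congruent) = 3423/7 = 489.000
M(incongruent) = 4331/8 = 541.375
Difference = 541.375 − 489.000 = 52.375 ms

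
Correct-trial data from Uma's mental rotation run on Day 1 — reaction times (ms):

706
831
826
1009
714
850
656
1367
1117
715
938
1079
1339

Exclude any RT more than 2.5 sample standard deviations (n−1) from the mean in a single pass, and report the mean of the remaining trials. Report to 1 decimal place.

934.4 ms

n = 13, ΣRT = 12147, M = 934.385
Σ(x−M)² = 666625.08; s = √(666625.08/12) = 235.695
Cutoffs: 934.385 ± 2.5·235.695 → [345.1, 1523.6]
No RTs fall outside the cutoffs; all 13 retained. Mean = 12147/13 = 934.385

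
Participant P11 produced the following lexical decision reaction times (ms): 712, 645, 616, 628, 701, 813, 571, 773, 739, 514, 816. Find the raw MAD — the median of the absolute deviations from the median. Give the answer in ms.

Sorted: 514, 571, 616, 628, 645, 701, 712, 739, 773, 813, 816 → median = 701
|x − 701|: 11, 56, 85, 73, 0, 112, 130, 72, 38, 187, 115
Sorted deviations: 0, 11, 38, 56, 72, 73, 85, 112, 115, 130, 187 → MAD = 73

73 ms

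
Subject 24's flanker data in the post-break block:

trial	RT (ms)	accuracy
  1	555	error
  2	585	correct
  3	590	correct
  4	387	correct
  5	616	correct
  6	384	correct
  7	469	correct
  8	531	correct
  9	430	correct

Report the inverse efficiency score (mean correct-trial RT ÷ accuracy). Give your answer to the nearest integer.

Correct trials (n=8): 585, 590, 387, 616, 384, 469, 531, 430
Mean correct RT = 3992/8 = 499.0000 ms
Proportion correct = 8/9
IES = 499.0000 / (8/9) = 561.375 ms

561 ms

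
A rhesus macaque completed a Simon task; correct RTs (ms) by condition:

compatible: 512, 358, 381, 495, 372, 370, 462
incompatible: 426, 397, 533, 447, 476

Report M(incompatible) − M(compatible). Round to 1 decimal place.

34.4 ms

M(compatible) = 2950/7 = 421.429
M(incompatible) = 2279/5 = 455.800
Difference = 455.800 − 421.429 = 34.371 ms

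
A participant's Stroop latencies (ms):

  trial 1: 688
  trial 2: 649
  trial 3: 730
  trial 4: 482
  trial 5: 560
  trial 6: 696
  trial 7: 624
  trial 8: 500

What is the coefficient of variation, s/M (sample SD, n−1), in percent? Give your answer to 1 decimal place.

15.1%

n = 8, Σ = 4929, M = 616.1250
Σ(x−M)² = 60280.875; s = √(60280.875/7) = 92.7985
CV = 92.7985 / 616.1250 = 0.15062 = 15.062%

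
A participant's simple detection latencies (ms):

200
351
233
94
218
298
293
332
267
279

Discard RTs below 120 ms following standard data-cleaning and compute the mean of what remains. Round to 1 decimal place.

Excluded: 94
Retained (n=9): Σ = 2471
Mean = 2471/9 = 274.5556

274.6 ms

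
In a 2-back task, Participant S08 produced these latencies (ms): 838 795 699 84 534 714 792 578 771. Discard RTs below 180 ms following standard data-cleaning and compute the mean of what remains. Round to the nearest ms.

715 ms

Excluded: 84
Retained (n=8): Σ = 5721
Mean = 5721/8 = 715.1250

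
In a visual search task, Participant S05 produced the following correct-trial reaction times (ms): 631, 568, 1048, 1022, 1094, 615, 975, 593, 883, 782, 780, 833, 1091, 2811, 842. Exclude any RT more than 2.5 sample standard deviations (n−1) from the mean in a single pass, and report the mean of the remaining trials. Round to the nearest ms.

840 ms

n = 15, ΣRT = 14568, M = 971.200
Σ(x−M)² = 4086934.40; s = √(4086934.40/14) = 540.300
Cutoffs: 971.200 ± 2.5·540.300 → [-379.5, 2321.9]
Outside: 2811 → excluded.
Retained (n=14): Σ = 11757, mean = 11757/14 = 839.786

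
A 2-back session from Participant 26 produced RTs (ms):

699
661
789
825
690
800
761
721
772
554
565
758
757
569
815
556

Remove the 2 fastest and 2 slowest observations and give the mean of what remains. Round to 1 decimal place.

Sorted: 554, 556, 565, 569, 661, 690, 699, 721, 757, 758, 761, 772, 789, 800, 815, 825
Drop lowest 2 (554, 556) and highest 2 (815, 825)
Remaining (n=12): Σ = 8542, mean = 8542/12 = 711.833

711.8 ms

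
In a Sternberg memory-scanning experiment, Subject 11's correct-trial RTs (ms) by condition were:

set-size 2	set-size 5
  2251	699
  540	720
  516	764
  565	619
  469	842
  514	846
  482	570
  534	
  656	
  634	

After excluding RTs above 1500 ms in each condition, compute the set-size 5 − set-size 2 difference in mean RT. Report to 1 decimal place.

set-size 2: exclude 2251
M(set-size 2) = 4910/9 = 545.556
M(set-size 5) = 5060/7 = 722.857
Difference = 722.857 − 545.556 = 177.302 ms

177.3 ms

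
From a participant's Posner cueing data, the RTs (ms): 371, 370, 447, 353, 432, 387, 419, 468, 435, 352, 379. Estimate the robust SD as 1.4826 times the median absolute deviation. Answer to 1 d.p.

50.4 ms

Sorted: 352, 353, 370, 371, 379, 387, 419, 432, 435, 447, 468 → median = 387
|x − 387| sorted: 0, 8, 16, 17, 32, 34, 35, 45, 48, 60, 81 → MAD = 34
Robust SD ≈ 1.4826 × 34 = 50.408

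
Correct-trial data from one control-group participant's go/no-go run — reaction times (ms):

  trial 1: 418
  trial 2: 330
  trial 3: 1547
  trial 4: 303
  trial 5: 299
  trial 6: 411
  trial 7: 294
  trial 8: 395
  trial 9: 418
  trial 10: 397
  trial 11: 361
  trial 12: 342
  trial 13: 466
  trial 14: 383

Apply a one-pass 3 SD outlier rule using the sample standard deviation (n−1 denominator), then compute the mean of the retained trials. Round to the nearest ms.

371 ms

n = 14, ΣRT = 6364, M = 454.571
Σ(x−M)² = 1319995.43; s = √(1319995.43/13) = 318.650
Cutoffs: 454.571 ± 3·318.650 → [-501.4, 1410.5]
Outside: 1547 → excluded.
Retained (n=13): Σ = 4817, mean = 4817/13 = 370.538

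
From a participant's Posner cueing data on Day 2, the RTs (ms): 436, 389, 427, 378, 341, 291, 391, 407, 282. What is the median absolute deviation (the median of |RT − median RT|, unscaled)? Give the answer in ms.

38 ms

Sorted: 282, 291, 341, 378, 389, 391, 407, 427, 436 → median = 389
|x − 389|: 47, 0, 38, 11, 48, 98, 2, 18, 107
Sorted deviations: 0, 2, 11, 18, 38, 47, 48, 98, 107 → MAD = 38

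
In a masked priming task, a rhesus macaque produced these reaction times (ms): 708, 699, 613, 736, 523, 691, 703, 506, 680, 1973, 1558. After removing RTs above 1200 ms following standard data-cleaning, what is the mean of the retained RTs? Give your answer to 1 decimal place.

651.0 ms

Excluded: 1558, 1973
Retained (n=9): Σ = 5859
Mean = 5859/9 = 651.0000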